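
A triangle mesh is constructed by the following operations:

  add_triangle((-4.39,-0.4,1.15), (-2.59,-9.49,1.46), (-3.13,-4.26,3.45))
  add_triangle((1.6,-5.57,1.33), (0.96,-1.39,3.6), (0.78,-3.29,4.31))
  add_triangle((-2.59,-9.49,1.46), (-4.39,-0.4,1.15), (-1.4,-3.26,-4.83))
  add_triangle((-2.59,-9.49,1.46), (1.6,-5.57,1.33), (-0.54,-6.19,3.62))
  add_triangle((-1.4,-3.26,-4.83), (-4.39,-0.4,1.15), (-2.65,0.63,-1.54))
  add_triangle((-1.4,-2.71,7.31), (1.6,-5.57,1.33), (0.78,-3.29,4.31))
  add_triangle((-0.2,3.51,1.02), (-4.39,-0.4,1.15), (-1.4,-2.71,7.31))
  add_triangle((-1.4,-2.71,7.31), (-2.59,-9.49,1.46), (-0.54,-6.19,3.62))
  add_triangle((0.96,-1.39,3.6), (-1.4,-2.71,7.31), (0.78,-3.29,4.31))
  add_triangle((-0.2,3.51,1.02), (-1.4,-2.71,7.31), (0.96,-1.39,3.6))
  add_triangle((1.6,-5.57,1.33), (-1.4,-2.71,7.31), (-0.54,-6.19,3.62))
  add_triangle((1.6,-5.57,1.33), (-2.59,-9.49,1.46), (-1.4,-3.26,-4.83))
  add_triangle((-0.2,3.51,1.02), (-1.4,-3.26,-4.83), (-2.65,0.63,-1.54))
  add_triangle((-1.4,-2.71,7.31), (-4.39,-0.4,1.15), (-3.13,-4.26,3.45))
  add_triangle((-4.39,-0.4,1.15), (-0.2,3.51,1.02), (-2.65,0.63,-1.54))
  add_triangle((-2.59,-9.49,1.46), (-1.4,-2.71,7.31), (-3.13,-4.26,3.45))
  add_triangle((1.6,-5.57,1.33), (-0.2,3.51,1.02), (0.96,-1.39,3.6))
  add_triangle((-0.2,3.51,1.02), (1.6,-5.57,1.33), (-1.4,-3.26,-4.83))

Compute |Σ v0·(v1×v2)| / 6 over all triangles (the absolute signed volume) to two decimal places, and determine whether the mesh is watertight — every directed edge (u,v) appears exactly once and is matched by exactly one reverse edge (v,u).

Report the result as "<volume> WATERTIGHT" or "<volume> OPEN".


209.94 WATERTIGHT

Per-triangle v0·(v1×v2)/6:
  t1: +15.5349
  t2: +2.3354
  t3: +36.9775
  t4: +12.3052
  t5: +8.4341
  t6: +6.1066
  t7: +19.7522
  t8: +15.3175
  t9: +3.2923
  t10: +7.8133
  t11: +10.0066
  t12: +25.9296
  t13: +4.3391
  t14: +15.2231
  t15: +6.3845
  t16: +18.5303
  t17: +1.4850
  t18: +0.1779
Σ = +209.9450 → |volume| = 209.94

Directed edges: 54 total, each appears once with its reverse present → watertight.


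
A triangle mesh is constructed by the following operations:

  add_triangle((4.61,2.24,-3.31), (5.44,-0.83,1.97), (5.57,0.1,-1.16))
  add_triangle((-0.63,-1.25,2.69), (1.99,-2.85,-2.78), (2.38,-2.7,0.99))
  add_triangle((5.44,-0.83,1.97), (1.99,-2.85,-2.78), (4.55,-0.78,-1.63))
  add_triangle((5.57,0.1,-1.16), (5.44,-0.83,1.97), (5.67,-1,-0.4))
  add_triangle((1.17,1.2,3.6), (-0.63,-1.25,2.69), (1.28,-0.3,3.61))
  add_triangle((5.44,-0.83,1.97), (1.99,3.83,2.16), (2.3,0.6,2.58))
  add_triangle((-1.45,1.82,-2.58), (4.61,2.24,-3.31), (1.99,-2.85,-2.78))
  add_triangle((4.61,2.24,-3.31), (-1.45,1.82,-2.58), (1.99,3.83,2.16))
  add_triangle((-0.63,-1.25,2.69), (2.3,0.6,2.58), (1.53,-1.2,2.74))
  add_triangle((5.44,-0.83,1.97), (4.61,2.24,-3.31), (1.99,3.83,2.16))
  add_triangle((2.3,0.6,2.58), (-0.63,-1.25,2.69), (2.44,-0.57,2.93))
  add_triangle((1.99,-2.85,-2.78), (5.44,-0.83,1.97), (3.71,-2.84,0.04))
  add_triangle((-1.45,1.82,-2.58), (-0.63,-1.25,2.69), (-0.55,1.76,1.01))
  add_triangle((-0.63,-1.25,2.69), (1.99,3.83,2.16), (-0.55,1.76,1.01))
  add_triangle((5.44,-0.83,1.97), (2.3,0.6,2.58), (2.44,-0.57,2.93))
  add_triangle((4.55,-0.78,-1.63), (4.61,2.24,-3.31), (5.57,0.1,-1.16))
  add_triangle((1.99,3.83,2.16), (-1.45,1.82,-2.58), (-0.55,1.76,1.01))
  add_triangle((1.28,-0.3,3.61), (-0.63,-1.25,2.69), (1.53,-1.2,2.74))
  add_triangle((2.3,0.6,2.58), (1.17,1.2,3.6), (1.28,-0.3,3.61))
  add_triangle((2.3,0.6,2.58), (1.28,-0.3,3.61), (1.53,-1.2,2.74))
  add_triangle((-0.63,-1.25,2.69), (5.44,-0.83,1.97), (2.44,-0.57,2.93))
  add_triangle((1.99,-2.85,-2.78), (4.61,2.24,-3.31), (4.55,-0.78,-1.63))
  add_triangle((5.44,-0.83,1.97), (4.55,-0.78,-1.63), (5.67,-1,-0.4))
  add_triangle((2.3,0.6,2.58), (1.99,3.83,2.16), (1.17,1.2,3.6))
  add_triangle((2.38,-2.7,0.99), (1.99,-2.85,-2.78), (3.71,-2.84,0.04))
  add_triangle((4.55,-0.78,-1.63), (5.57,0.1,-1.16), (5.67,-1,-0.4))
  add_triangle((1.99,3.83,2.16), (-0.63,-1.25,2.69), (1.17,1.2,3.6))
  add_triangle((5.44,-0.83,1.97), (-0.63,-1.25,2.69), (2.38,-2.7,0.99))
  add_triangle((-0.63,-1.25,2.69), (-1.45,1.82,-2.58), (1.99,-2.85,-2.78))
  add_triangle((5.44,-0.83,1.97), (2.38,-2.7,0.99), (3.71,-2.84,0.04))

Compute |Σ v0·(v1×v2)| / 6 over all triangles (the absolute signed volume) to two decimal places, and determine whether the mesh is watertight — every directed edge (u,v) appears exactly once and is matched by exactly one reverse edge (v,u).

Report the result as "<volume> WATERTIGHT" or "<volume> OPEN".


126.40 WATERTIGHT

Per-triangle v0·(v1×v2)/6:
  t1: +4.1903
  t2: +3.5054
  t3: +7.2950
  t4: +2.5013
  t5: +1.4943
  t6: +5.3068
  t7: +13.2404
  t8: +14.9269
  t9: -1.6561
  t10: +22.5031
  t11: +1.4907
  t12: +4.2079
  t13: +1.9659
  t14: +3.1739
  t15: +2.0775
  t16: +3.2464
  t17: +3.3980
  t18: +1.2714
  t19: +1.3016
  t20: +1.0840
  t21: +1.9745
  t22: +7.9055
  t23: -0.2101
  t24: +2.9281
  t25: +2.3122
  t26: +1.3226
  t27: +1.1480
  t28: +6.0265
  t29: +3.4417
  t30: +3.0260
Σ = +126.3998 → |volume| = 126.40

Directed edges: 90 total, each appears once with its reverse present → watertight.


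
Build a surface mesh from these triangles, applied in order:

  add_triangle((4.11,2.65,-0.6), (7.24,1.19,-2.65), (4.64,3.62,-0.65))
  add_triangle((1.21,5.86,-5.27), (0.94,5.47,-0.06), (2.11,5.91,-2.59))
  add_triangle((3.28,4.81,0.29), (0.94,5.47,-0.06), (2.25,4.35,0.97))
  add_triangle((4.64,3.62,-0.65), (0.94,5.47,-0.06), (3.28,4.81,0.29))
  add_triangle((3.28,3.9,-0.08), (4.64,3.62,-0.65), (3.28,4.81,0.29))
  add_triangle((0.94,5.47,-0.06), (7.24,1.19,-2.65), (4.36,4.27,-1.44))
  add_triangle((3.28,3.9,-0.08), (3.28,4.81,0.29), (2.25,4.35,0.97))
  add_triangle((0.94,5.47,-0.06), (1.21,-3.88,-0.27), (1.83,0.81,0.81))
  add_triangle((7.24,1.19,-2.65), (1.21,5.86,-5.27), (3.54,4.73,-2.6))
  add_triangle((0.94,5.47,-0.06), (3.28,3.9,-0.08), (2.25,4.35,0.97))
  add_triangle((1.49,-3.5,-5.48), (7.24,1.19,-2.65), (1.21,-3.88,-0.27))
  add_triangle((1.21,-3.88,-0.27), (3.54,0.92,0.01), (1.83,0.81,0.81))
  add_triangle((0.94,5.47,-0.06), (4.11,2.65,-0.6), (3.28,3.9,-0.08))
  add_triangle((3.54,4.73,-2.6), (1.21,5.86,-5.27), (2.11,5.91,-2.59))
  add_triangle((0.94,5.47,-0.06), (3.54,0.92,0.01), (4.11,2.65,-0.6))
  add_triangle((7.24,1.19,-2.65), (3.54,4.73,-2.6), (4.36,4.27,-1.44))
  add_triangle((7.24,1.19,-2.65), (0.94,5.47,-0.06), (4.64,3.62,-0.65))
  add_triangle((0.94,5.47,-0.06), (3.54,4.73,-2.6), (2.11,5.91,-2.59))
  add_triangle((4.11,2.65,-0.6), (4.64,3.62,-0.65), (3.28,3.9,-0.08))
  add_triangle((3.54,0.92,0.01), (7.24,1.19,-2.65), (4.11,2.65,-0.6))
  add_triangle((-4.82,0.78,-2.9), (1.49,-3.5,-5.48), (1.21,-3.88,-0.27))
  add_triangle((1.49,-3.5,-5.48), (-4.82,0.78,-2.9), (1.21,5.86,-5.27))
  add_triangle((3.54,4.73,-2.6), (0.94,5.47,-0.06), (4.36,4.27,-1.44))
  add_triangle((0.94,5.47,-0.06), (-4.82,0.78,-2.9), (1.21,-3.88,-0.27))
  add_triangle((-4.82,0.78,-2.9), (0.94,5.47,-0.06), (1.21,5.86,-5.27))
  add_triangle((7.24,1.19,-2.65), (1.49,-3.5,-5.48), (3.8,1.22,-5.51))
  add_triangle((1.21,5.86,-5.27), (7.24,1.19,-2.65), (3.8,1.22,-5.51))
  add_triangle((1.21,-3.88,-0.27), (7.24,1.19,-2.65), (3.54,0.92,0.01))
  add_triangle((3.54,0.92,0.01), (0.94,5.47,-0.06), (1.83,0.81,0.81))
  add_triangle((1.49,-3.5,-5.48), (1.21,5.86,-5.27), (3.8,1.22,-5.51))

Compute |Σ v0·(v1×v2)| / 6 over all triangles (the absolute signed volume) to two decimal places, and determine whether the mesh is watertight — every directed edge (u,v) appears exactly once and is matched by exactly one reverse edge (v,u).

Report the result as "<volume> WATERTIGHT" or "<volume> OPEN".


Per-triangle v0·(v1×v2)/6:
  t1: +0.6204
  t2: +4.7266
  t3: +1.8068
  t4: +2.6206
  t5: -0.1167
  t6: +0.2183
  t7: +0.1711
  t8: -1.8829
  t9: +15.2521
  t10: -2.4724
  t11: +25.0687
  t12: +1.9378
  t13: -1.2344
  t14: +5.3850
  t15: +1.8272
  t16: +6.3725
  t17: +5.7447
  t18: +3.7360
  t19: +0.1382
  t20: +2.7419
  t21: +16.2593
  t22: +46.7231
  t23: +4.9600
  t24: -6.3589
  t25: +24.0464
  t26: +22.1590
  t27: +24.6699
  t28: +6.4971
  t29: +2.4938
  t30: +20.3608
Σ = +234.4721 → |volume| = 234.47

Directed edges: 90 total, each appears once with its reverse present → watertight.

234.47 WATERTIGHT


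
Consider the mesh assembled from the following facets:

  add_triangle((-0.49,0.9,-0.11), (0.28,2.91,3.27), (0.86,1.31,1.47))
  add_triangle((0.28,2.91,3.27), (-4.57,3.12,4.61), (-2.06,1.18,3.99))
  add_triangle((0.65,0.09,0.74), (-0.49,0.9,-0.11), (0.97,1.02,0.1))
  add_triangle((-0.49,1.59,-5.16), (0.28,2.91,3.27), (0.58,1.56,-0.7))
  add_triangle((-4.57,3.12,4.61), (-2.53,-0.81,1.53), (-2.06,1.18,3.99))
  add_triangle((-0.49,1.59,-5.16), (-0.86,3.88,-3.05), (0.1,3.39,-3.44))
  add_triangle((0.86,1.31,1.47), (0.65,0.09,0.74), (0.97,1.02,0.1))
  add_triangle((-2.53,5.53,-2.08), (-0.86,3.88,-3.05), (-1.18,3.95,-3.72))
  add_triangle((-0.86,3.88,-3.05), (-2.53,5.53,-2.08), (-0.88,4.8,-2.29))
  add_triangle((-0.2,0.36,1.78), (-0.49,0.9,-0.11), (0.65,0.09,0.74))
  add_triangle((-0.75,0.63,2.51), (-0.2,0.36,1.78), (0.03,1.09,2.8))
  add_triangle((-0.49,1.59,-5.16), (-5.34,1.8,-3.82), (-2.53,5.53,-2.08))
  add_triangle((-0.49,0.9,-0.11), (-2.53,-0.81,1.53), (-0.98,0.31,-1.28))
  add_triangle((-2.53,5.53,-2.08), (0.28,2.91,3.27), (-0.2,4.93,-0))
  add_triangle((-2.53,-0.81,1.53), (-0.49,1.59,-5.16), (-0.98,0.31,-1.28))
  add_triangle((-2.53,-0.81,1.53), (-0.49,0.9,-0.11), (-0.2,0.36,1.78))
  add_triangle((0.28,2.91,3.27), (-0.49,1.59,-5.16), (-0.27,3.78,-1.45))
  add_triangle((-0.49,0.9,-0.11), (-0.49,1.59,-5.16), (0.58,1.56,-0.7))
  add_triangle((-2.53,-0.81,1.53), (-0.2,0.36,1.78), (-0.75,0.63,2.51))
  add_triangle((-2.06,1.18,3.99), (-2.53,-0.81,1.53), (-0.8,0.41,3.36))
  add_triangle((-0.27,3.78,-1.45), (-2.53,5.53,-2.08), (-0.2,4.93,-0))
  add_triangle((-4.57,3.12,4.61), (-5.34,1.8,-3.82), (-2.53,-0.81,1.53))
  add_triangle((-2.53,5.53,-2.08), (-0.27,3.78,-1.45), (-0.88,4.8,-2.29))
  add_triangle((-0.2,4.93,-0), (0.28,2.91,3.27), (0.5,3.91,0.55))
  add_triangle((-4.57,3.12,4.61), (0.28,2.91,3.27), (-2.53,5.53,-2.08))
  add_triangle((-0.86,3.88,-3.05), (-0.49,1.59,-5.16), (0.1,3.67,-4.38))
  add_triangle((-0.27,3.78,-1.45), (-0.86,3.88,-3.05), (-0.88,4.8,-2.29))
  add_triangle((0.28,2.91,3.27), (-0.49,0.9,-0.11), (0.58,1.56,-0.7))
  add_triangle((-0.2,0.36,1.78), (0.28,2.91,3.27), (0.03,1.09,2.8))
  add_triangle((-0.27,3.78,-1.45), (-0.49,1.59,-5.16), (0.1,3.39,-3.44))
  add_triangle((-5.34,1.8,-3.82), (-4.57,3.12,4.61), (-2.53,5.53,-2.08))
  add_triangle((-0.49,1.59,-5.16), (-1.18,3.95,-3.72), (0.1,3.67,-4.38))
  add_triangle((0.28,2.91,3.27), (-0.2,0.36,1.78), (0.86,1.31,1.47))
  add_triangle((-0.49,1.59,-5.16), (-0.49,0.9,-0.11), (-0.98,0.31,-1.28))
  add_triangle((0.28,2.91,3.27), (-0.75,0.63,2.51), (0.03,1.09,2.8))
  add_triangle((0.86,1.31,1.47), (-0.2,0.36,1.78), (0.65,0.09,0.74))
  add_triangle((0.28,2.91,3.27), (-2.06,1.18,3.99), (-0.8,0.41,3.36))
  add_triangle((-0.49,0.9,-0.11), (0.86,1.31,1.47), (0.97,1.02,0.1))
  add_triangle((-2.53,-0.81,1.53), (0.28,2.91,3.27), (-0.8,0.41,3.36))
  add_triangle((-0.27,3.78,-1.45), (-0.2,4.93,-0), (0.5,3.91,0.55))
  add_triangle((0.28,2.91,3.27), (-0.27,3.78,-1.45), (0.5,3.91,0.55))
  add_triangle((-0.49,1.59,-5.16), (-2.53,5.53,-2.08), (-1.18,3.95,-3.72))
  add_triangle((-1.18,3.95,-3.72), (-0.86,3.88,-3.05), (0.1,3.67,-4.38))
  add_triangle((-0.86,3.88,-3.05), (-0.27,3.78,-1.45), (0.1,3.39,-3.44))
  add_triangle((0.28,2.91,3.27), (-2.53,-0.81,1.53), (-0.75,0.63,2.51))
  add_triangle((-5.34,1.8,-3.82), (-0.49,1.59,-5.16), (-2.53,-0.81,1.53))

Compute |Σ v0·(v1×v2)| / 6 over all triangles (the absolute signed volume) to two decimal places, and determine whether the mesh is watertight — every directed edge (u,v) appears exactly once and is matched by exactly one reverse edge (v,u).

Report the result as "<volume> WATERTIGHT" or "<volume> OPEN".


122.31 WATERTIGHT

Per-triangle v0·(v1×v2)/6:
  t1: +0.3997
  t2: +5.1287
  t3: -0.1483
  t4: +2.2134
  t5: +3.8712
  t6: +2.2218
  t7: +0.1767
  t8: +0.9651
  t9: +1.5206
  t10: -0.1917
  t11: +0.0852
  t12: +19.6778
  t13: -0.7277
  t14: +5.5147
  t15: -0.0557
  t16: -0.8120
  t17: +0.3583
  t18: -1.0359
  t19: +0.2410
  t20: +1.4602
  t21: +2.5476
  t22: +16.3556
  t23: +0.6175
  t24: +1.5897
  t25: +21.2307
  t26: -2.4427
  t27: +0.3637
  t28: -0.9198
  t29: -0.1293
  t30: -1.4882
  t31: +33.1784
  t32: +2.8938
  t33: +0.4894
  t34: -0.6742
  t35: +0.5538
  t36: +0.2384
  t37: +1.9717
  t38: +0.3200
  t39: -2.4545
  t40: +0.7320
  t41: -1.5234
  t42: +2.1479
  t43: +0.6576
  t44: +1.1223
  t45: +1.1837
  t46: +2.8823
Σ = +122.3071 → |volume| = 122.31

Directed edges: 138 total, each appears once with its reverse present → watertight.


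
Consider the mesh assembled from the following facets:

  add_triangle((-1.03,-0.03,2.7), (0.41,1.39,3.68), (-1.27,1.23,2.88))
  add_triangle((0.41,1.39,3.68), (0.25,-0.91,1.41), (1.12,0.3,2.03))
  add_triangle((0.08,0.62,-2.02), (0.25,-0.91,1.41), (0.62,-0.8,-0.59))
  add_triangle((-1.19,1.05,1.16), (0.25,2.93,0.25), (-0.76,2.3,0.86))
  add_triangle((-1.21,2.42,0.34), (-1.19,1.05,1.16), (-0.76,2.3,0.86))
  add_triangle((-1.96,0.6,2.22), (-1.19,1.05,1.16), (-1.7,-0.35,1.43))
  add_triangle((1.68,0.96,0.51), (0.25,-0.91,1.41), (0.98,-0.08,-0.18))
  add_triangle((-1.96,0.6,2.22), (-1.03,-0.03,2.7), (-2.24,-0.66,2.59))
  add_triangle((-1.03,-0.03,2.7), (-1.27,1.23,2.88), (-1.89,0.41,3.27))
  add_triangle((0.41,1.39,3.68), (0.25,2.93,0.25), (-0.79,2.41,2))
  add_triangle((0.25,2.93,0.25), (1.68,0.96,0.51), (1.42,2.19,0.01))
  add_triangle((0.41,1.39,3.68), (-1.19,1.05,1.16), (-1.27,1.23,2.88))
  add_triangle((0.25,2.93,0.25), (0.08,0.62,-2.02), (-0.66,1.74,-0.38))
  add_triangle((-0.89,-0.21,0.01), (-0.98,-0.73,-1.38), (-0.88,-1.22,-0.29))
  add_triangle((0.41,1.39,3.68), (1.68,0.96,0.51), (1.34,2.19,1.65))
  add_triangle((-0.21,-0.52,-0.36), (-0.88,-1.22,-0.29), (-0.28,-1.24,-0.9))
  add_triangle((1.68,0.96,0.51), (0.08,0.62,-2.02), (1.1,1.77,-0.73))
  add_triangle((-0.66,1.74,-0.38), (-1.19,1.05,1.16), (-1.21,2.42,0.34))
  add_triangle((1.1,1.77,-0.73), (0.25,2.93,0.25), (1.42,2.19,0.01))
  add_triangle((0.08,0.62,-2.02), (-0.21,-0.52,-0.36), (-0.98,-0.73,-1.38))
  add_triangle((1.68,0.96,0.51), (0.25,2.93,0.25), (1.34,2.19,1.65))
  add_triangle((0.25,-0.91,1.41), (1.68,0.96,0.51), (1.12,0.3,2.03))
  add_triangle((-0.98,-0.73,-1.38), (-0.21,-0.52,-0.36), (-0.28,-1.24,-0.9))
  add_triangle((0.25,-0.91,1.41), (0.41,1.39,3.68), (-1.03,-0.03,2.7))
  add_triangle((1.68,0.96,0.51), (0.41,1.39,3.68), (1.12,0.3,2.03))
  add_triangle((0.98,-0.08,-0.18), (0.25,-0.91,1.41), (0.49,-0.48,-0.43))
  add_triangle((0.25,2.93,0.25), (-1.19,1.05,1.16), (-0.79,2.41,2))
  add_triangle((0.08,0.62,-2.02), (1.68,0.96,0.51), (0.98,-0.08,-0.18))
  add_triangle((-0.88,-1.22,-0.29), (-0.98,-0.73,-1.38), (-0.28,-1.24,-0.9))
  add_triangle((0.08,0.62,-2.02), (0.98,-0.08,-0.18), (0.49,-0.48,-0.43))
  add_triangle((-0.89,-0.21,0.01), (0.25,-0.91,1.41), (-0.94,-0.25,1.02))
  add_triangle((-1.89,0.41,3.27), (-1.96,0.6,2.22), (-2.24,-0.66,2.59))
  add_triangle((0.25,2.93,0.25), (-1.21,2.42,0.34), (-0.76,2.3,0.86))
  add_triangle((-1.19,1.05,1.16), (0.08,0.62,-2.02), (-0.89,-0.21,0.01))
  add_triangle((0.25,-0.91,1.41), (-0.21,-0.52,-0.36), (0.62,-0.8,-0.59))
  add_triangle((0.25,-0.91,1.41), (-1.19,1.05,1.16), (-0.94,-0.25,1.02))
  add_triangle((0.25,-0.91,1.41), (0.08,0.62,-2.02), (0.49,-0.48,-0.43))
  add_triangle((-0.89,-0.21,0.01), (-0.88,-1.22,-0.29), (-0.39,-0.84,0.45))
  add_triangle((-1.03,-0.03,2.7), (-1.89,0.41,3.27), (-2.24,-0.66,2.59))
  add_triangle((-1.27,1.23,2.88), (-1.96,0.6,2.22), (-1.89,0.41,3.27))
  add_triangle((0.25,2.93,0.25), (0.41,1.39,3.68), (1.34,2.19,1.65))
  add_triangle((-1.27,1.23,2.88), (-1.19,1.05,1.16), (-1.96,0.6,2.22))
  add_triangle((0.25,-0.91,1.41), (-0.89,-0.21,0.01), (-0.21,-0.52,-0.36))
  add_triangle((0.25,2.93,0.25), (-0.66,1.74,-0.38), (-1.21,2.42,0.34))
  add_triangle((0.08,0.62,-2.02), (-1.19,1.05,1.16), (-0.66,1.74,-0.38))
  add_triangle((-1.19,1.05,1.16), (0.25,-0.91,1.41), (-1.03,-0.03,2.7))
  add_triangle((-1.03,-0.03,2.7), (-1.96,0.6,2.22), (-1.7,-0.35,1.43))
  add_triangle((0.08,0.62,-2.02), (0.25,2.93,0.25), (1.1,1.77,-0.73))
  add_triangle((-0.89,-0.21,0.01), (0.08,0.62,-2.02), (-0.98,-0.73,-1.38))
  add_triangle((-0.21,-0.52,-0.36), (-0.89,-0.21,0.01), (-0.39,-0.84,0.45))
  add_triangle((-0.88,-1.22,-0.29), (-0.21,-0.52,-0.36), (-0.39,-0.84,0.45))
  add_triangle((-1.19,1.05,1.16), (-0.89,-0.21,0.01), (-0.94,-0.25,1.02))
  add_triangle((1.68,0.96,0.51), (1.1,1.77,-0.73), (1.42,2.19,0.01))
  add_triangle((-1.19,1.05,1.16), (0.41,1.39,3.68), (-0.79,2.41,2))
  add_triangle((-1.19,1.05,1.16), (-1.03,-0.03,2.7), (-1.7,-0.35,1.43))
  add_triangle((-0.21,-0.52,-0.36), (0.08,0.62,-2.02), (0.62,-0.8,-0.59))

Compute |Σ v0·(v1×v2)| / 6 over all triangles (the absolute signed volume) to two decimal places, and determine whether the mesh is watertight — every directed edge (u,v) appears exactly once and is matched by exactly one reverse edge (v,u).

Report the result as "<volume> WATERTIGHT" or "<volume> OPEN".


Per-triangle v0·(v1×v2)/6:
  t1: +1.1404
  t2: +0.7642
  t3: +0.0052
  t4: +0.0851
  t5: +0.3033
  t6: +0.1644
  t7: +0.3798
  t8: -0.6681
  t9: +0.3305
  t10: +1.9869
  t11: +0.3958
  t12: +0.4820
  t13: +0.8254
  t14: +0.1867
  t15: +1.0156
  t16: -0.0092
  t17: +0.4823
  t18: +0.0817
  t19: +0.4486
  t20: +0.1325
  t21: +0.9008
  t22: +0.3712
  t23: -0.0192
  t24: +1.2373
  t25: +0.8854
  t26: +0.1540
  t27: +0.6008
  t28: +0.4431
  t29: +0.2065
  t30: +0.1789
  t31: +0.1392
  t32: +0.4935
  t33: +0.3968
  t34: +0.5008
  t35: +0.1687
  t36: +0.3399
  t37: +0.0130
  t38: +0.1002
  t39: +0.4340
  t40: +0.3897
  t41: +1.7973
  t42: +0.3745
  t43: +0.1507
  t44: +0.4183
  t45: +0.3057
  t46: -0.0760
  t47: +0.4919
  t48: +0.9490
  t49: +0.2734
  t50: -0.0713
  t51: +0.0322
  t52: +0.2041
  t53: +0.2761
  t54: +0.9587
  t55: -0.6646
  t56: +0.2007
Σ = +22.0882 → |volume| = 22.09

Directed edges: 168 total, each appears once with its reverse present → watertight.

22.09 WATERTIGHT


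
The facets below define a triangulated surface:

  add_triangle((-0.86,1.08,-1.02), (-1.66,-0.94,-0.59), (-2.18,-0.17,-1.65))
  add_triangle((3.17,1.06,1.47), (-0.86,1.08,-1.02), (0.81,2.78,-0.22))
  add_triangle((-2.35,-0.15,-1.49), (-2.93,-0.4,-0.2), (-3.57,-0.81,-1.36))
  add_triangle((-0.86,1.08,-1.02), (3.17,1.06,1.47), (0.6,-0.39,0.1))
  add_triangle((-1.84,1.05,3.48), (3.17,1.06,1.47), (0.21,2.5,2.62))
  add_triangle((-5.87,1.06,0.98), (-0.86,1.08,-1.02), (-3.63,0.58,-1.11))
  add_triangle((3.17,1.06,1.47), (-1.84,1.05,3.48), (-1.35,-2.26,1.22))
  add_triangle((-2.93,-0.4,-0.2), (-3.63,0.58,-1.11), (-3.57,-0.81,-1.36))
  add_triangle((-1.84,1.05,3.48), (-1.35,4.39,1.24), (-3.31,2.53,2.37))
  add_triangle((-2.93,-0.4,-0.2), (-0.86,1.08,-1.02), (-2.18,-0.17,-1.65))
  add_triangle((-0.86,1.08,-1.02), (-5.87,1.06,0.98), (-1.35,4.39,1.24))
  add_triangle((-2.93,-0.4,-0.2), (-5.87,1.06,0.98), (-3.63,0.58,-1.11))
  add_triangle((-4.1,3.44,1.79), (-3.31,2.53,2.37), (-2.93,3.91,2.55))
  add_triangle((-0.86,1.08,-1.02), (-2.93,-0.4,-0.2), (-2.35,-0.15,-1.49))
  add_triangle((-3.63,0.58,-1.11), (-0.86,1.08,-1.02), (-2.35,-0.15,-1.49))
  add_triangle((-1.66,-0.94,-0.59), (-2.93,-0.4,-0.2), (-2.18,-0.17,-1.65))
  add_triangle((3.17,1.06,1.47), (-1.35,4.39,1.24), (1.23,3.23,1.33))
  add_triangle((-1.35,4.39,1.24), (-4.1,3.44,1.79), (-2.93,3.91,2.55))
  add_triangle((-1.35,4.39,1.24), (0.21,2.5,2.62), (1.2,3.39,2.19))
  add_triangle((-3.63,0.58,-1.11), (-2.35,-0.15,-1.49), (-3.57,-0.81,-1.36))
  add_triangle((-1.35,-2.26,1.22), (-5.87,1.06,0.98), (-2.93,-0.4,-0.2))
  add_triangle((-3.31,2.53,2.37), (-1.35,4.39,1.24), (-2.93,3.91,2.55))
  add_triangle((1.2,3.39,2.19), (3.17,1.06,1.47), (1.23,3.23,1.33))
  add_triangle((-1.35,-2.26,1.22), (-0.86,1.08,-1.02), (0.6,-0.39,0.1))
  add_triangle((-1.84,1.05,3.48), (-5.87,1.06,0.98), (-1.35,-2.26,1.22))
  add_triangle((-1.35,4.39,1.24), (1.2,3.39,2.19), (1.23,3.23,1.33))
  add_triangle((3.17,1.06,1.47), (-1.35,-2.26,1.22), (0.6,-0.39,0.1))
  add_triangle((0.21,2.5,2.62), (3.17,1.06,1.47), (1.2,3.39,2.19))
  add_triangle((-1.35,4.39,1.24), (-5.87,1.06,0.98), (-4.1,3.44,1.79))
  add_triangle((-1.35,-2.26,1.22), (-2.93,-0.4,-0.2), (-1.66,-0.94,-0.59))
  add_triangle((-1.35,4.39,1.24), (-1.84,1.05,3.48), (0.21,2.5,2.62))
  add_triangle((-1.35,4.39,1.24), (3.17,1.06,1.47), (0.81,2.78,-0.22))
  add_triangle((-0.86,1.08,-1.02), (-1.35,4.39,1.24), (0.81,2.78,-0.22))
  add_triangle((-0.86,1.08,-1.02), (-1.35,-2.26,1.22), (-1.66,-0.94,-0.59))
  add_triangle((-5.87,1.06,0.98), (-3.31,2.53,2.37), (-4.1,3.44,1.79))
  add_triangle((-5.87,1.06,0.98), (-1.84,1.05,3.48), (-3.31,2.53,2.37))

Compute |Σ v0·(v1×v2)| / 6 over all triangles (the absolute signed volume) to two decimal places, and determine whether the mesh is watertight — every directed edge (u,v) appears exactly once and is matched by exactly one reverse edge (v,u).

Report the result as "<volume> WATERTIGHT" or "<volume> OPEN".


Per-triangle v0·(v1×v2)/6:
  t1: -0.1690
  t2: +0.3932
  t3: -0.3026
  t4: +0.3226
  t5: +3.3433
  t6: +1.6384
  t7: +5.7647
  t8: +0.7222
  t9: +4.0600
  t10: +0.8179
  t11: +5.6378
  t12: +1.5089
  t13: +1.1321
  t14: -0.6973
  t15: +0.6806
  t16: +0.5527
  t17: -0.8359
  t18: +2.1832
  t19: +2.2575
  t20: +0.5589
  t21: +2.5922
  t22: -0.5856
  t23: +1.2332
  t24: +0.1998
  t25: +8.4703
  t26: +1.3196
  t27: +0.7464
  t28: +1.8863
  t29: +1.8046
  t30: +0.9403
  t31: +4.4042
  t32: +3.9972
  t33: +2.0024
  t34: -0.4414
  t35: +2.7101
  t36: +4.7218
Σ = +65.5706 → |volume| = 65.57

Directed edges: 108 total, each appears once with its reverse present → watertight.

65.57 WATERTIGHT


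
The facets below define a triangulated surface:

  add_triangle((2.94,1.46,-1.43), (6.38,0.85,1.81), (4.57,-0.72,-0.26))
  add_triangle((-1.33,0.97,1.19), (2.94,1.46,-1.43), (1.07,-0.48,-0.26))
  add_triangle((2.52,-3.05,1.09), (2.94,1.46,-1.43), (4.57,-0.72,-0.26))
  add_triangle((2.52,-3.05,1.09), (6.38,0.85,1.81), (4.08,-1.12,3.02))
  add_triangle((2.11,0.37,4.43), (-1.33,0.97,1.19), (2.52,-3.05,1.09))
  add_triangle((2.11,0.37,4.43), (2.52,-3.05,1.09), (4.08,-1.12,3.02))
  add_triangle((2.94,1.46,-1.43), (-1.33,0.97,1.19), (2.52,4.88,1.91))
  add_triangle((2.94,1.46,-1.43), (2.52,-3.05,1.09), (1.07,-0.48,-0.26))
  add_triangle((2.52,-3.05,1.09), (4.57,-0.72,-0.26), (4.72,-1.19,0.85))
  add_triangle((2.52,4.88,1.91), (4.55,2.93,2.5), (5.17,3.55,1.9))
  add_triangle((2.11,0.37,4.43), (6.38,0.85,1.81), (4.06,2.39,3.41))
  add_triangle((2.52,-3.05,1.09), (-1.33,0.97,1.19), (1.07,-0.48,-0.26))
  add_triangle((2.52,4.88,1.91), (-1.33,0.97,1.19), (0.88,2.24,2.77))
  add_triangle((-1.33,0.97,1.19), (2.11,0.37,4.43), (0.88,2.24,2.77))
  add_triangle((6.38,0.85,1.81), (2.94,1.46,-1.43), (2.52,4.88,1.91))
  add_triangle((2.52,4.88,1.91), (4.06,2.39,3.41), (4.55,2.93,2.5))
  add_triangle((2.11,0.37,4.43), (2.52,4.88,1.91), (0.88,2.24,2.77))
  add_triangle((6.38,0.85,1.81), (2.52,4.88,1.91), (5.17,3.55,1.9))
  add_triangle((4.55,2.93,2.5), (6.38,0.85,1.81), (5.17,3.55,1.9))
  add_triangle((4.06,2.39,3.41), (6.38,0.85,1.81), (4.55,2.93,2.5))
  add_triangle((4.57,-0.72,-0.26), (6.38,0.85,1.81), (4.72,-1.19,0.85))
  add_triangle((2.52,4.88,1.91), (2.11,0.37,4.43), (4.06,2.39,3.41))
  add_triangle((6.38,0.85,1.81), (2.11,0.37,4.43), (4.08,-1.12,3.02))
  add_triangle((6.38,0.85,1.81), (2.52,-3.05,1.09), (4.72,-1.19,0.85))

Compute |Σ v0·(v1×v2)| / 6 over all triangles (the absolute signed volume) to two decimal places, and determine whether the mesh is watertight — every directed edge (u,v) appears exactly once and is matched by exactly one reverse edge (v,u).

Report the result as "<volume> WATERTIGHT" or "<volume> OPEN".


78.19 WATERTIGHT

Per-triangle v0·(v1×v2)/6:
  t1: +4.9673
  t2: -0.4772
  t3: +0.7449
  t4: +6.0418
  t5: +3.1128
  t6: +4.0990
  t7: +1.5396
  t8: +0.5987
  t9: +1.8409
  t10: +2.4114
  t11: +7.3199
  t12: -0.4101
  t13: +2.6370
  t14: +2.5306
  t15: +12.2977
  t16: +3.0022
  t17: +3.9194
  t18: -1.5423
  t19: +2.6082
  t20: +3.2025
  t21: +2.3193
  t22: +5.9866
  t23: +6.9535
  t24: +2.4861
Σ = +78.1898 → |volume| = 78.19

Directed edges: 72 total, each appears once with its reverse present → watertight.


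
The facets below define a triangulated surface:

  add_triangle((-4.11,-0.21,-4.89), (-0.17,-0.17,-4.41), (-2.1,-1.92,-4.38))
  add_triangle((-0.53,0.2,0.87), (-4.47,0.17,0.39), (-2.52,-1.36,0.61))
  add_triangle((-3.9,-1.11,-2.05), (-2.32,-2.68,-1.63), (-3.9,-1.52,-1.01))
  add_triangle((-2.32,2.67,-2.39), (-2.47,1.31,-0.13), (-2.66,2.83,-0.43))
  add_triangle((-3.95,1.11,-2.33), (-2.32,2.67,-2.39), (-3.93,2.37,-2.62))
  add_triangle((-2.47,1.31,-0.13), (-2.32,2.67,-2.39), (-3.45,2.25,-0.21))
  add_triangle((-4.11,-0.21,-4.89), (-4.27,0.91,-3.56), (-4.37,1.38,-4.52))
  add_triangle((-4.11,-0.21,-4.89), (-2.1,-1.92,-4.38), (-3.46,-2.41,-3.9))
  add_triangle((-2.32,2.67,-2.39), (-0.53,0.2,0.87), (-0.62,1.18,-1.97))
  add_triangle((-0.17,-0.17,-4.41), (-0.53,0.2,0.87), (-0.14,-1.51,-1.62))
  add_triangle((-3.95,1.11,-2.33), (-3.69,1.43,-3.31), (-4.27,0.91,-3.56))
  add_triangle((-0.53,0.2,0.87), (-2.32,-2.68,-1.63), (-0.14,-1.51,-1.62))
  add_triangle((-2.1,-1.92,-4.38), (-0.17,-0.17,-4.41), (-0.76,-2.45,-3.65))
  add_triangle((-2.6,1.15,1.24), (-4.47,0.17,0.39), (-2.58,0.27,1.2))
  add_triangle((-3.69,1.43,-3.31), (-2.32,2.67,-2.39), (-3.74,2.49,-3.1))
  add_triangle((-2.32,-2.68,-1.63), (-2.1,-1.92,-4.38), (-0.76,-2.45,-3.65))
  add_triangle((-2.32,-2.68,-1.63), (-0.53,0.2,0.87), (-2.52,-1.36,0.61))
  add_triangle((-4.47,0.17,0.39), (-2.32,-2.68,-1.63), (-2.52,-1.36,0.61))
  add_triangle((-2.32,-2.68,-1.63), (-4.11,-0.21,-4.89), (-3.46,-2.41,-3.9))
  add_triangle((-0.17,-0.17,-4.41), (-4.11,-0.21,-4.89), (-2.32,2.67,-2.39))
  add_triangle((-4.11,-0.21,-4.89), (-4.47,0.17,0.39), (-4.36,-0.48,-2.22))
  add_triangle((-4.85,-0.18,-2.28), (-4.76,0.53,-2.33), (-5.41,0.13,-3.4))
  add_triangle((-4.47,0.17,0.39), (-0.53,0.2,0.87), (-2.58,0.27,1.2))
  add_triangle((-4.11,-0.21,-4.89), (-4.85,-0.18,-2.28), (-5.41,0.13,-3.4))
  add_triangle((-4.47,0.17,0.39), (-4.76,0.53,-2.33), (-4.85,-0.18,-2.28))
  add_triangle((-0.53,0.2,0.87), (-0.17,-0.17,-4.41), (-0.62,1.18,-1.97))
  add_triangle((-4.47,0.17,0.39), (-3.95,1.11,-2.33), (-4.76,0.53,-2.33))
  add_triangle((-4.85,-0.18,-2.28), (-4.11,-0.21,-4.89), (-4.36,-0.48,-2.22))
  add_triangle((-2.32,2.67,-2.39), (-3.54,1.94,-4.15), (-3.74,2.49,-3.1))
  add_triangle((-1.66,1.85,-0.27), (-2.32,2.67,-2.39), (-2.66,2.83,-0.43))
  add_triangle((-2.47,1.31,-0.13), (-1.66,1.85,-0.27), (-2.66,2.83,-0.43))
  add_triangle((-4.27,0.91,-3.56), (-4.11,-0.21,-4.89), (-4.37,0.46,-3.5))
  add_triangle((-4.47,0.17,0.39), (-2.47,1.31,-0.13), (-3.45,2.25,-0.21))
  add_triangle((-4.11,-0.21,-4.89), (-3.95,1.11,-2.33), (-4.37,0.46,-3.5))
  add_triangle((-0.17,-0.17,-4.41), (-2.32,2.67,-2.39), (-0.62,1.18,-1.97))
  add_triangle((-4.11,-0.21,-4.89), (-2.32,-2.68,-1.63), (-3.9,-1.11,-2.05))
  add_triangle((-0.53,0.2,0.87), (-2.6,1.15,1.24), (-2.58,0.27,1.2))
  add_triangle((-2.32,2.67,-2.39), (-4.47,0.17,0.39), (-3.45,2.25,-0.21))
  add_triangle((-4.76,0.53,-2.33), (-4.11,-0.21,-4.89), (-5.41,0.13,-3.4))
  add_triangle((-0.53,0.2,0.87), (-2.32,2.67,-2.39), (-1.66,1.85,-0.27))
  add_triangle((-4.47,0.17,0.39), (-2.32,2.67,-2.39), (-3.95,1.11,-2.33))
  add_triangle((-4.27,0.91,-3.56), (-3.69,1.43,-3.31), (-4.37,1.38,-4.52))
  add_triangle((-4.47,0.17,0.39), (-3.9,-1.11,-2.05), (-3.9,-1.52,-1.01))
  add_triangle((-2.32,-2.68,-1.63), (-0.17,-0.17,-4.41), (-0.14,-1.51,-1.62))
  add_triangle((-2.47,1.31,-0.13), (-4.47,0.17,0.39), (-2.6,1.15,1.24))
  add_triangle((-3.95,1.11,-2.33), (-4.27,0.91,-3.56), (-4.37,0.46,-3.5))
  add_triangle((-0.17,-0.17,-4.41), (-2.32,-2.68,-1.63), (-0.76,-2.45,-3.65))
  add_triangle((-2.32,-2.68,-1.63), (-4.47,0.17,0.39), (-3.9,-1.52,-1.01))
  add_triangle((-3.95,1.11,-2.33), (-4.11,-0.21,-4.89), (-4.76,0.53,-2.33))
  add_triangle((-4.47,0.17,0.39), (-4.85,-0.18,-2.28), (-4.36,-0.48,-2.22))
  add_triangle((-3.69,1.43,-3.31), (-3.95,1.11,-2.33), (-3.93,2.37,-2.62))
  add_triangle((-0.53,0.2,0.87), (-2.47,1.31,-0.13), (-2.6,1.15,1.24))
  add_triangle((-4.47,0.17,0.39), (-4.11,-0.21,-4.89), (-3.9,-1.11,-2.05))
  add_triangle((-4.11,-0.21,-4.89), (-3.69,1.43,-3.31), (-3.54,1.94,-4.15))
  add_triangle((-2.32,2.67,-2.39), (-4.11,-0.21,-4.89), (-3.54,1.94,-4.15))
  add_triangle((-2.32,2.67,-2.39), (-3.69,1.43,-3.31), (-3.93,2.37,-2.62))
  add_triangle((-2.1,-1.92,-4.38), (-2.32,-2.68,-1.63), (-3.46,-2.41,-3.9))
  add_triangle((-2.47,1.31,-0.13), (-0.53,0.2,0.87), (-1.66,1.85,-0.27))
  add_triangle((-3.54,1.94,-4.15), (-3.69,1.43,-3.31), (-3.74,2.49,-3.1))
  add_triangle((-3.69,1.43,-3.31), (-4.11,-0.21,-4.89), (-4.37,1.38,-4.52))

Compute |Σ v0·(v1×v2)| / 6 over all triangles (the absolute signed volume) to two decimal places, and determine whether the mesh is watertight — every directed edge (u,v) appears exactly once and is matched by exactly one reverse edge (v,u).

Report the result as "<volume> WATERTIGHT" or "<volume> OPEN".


Per-triangle v0·(v1×v2)/6:
  t1: +5.0168
  t2: +0.9457
  t3: +1.4747
  t4: +1.1532
  t5: -0.4502
  t6: -0.3755
  t7: +1.1447
  t8: +3.1472
  t9: +0.0444
  t10: -0.6091
  t11: +0.4858
  t12: +0.1698
  t13: +2.4807
  t14: +0.6337
  t15: -0.4753
  t16: +2.3751
  t17: -0.0026
  t18: +2.7920
  t19: +1.3489
  t20: +7.9965
  t21: -1.8156
  t22: +0.4647
  t23: -0.0251
  t24: +0.8307
  t25: +1.4482
  t26: -0.4536
  t27: +1.2676
  t28: +0.7529
  t29: +0.9742
  t30: +0.0748
  t31: +0.0091
  t32: +0.6016
  t33: -0.0824
  t34: -0.4179
  t35: +0.9521
  t36: +3.8395
  t37: +0.2335
  t38: +3.1092
  t39: +0.6804
  t40: -0.1952
  t41: +3.2908
  t42: +0.3269
  t43: +1.7051
  t44: +2.2523
  t45: +1.1884
  t46: +0.3504
  t47: -2.6399
  t48: +0.5072
  t49: +1.7403
  t50: +0.5945
  t51: +0.8662
  t52: +0.0387
  t53: +4.2680
  t54: +1.5009
  t55: -0.4199
  t56: +1.1469
  t57: +1.4949
  t58: +0.3523
  t59: +0.7127
  t60: -0.4332
Σ = +60.3888 → |volume| = 60.39

Directed edges: 180 total, each appears once with its reverse present → watertight.

60.39 WATERTIGHT


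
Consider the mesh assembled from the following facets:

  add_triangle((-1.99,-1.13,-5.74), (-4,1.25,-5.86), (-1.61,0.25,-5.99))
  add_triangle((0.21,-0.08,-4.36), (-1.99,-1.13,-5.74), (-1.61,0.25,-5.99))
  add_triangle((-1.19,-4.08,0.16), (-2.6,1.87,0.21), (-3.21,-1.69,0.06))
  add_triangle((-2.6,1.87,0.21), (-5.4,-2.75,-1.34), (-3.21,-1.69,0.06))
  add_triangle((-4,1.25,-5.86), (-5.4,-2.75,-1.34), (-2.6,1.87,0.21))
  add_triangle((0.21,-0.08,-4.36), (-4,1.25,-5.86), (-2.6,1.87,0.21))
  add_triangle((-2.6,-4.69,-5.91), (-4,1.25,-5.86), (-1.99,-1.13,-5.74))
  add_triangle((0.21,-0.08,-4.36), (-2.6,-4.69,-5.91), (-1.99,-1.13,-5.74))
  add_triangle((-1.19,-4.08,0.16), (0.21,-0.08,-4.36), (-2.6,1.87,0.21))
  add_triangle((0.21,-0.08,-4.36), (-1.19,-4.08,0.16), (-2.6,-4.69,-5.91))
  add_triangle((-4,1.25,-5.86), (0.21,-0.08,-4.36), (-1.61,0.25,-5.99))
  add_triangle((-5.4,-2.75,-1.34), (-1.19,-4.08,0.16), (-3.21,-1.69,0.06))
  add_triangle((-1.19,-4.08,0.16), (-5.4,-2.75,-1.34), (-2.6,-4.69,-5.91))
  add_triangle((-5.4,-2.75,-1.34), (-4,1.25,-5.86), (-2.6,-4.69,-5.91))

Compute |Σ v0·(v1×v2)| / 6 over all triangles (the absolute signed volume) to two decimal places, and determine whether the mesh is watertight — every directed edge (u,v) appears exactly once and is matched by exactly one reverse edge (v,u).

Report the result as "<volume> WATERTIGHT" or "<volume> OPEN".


88.80 WATERTIGHT

Per-triangle v0·(v1×v2)/6:
  t1: +3.7645
  t2: +2.0064
  t3: +0.5369
  t4: +2.5049
  t5: +16.5221
  t6: +3.2522
  t7: +7.9080
  t8: +5.3978
  t9: -9.2873
  t10: +4.6224
  t11: +0.7529
  t12: +2.6554
  t13: +17.8401
  t14: +30.3201
Σ = +88.7962 → |volume| = 88.80

Directed edges: 42 total, each appears once with its reverse present → watertight.


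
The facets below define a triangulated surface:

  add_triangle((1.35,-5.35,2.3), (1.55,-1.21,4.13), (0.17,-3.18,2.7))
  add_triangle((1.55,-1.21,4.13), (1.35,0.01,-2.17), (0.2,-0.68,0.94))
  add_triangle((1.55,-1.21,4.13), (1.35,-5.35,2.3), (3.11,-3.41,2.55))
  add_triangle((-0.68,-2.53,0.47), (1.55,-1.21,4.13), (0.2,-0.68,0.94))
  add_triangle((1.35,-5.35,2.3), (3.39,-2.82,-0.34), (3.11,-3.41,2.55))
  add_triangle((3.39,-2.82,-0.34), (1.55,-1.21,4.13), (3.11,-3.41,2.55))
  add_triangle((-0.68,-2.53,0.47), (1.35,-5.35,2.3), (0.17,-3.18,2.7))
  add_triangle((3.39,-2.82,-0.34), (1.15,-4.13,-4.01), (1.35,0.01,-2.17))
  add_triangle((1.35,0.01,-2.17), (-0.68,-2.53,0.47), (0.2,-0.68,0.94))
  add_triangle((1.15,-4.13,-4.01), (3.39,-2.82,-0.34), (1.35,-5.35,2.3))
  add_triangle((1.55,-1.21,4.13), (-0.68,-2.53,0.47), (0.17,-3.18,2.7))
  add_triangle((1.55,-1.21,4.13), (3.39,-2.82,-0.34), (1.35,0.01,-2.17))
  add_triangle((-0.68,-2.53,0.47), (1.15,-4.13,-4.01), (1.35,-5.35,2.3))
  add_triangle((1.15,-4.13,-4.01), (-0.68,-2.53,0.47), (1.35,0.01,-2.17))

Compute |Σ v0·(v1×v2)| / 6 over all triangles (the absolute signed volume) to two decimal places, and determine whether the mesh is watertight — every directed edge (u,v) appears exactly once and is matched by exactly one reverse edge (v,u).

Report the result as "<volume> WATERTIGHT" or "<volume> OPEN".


46.70 WATERTIGHT

Per-triangle v0·(v1×v2)/6:
  t1: +3.5149
  t2: -0.6686
  t3: +6.0376
  t4: +0.0131
  t5: +5.7026
  t6: +2.1209
  t7: +1.9152
  t8: +6.1411
  t9: -0.8122
  t10: +13.6680
  t11: +0.0196
  t12: +2.8346
  t13: +6.8608
  t14: -0.6478
Σ = +46.6997 → |volume| = 46.70

Directed edges: 42 total, each appears once with its reverse present → watertight.


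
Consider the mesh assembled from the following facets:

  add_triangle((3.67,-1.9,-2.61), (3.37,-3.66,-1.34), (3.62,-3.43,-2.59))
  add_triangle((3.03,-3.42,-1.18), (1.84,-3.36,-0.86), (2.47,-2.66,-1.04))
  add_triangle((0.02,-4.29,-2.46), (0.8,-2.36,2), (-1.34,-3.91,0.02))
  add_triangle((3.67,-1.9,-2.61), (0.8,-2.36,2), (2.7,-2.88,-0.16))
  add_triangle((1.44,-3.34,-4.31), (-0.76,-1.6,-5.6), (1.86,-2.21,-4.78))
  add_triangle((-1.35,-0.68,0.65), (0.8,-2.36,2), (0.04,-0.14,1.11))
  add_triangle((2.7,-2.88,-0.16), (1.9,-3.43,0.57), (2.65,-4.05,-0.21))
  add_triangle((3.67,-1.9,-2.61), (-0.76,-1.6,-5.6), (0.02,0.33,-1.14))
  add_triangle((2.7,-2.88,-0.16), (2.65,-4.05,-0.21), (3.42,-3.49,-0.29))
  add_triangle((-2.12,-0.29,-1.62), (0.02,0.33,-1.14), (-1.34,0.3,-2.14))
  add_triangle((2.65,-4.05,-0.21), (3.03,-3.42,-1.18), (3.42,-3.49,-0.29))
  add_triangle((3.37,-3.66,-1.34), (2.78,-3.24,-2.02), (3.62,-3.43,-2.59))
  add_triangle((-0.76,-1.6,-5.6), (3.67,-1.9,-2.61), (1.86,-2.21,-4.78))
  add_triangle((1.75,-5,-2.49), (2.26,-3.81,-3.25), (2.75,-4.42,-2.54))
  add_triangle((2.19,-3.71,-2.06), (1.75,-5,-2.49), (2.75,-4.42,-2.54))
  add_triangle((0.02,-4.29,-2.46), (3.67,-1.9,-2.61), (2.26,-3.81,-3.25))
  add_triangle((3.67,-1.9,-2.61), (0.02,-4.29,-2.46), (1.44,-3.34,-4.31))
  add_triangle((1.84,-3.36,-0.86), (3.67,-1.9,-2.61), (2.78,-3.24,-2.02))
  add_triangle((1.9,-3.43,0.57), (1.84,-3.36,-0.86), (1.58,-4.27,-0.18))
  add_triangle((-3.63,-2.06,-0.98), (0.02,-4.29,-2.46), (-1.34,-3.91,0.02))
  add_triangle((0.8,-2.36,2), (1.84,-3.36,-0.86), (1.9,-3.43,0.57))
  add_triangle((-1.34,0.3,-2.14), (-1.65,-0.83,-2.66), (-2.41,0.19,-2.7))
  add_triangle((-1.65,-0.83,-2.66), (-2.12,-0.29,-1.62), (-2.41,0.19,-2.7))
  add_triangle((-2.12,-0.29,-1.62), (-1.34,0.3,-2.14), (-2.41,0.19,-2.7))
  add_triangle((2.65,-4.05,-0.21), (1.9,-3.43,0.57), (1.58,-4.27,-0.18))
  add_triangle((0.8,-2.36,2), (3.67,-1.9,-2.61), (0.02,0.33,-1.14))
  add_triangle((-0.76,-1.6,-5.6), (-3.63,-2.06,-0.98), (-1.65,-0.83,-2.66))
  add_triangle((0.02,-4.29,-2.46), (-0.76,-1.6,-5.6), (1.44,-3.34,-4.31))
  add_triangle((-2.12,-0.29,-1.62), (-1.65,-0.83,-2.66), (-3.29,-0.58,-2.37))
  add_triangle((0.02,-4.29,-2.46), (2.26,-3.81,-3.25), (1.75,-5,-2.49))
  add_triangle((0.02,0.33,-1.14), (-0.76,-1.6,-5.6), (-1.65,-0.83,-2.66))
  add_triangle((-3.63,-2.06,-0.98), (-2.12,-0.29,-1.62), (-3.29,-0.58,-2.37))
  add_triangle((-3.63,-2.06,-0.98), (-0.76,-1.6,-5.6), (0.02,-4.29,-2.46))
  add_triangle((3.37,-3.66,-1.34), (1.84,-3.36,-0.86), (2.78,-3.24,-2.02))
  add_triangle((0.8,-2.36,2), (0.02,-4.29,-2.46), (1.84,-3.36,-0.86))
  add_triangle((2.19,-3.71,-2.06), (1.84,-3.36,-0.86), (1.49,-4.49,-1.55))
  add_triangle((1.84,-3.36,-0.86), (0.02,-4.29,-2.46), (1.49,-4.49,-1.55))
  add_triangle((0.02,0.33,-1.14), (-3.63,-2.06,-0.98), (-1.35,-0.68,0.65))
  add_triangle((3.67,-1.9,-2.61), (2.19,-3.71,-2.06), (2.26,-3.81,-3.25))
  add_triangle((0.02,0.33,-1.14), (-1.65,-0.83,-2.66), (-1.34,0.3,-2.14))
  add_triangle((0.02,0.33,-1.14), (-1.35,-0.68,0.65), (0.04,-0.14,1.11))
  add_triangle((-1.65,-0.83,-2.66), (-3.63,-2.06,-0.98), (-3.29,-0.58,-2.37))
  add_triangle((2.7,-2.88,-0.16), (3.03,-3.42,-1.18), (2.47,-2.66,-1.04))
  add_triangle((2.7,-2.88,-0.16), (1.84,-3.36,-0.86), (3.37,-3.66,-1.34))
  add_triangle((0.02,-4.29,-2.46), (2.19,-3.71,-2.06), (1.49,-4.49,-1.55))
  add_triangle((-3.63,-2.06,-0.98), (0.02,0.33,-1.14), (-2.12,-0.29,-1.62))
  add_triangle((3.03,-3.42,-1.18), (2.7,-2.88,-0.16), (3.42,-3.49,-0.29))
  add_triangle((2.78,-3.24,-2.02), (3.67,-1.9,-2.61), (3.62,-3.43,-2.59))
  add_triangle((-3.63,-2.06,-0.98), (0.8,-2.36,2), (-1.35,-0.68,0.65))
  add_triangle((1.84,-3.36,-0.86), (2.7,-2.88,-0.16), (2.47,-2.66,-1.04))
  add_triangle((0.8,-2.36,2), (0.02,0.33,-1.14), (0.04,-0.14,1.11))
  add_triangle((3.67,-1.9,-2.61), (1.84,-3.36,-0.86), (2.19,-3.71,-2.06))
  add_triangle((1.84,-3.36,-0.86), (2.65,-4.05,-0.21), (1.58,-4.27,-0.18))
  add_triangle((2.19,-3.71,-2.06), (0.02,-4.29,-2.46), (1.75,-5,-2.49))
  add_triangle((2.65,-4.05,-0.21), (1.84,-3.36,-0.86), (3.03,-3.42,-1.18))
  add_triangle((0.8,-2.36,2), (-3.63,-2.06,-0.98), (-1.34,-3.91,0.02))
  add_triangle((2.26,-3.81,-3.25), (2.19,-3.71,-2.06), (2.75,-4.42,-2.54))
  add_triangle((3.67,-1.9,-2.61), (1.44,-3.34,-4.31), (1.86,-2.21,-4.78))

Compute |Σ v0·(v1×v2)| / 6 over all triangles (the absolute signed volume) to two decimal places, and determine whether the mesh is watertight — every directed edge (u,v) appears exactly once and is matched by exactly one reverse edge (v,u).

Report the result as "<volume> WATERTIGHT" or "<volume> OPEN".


68.21 OPEN

Per-triangle v0·(v1×v2)/6:
  t1: +1.0238
  t2: +0.0599
  t3: +4.5326
  t4: +0.2341
  t5: +3.3415
  t6: +0.6161
  t7: +0.4092
  t8: +2.6510
  t9: +0.0518
  t10: -0.0682
  t11: +0.7108
  t12: +0.4003
  t13: +0.4684
  t14: +1.0944
  t15: +0.0388
  t16: -0.3509
  t17: +4.7202
  t18: -0.5573
  t19: -0.6260
  t20: +5.6912
  t21: +0.4308
  t22: +0.3097
  t23: +0.4402
  t24: -0.0583
  t25: +0.6032
  t26: -0.8051
  t27: +1.9130
  t28: +6.0831
  t29: +0.0950
  t30: +1.9198
  t31: +0.7775
  t32: +0.0028
  t33: +12.2958
  t34: +0.6836
  t35: +3.7723
  t36: +0.6380
  t37: -0.2161
  t38: +0.2552
  t39: +1.7771
  t40: +0.3158
  t41: +0.0406
  t42: +1.6290
  t43: +0.0642
  t44: +0.6949
  t45: +1.5210
  t46: -0.4308
  t47: -0.0785
  t48: +0.0237
  t49: +1.8200
  t50: -0.5534
  t51: +0.0489
  t52: +1.4468
  t53: +0.5720
  t54: -0.5026
  t55: +0.6094
  t56: +2.7495
  t57: -0.0982
  t58: +2.9801
Σ = +68.2115 → |volume| = 68.21

Directed edges: 174 total; 6 unmatched, e.g. (3.67,-1.9,-2.61)→(3.37,-3.66,-1.34) → open.


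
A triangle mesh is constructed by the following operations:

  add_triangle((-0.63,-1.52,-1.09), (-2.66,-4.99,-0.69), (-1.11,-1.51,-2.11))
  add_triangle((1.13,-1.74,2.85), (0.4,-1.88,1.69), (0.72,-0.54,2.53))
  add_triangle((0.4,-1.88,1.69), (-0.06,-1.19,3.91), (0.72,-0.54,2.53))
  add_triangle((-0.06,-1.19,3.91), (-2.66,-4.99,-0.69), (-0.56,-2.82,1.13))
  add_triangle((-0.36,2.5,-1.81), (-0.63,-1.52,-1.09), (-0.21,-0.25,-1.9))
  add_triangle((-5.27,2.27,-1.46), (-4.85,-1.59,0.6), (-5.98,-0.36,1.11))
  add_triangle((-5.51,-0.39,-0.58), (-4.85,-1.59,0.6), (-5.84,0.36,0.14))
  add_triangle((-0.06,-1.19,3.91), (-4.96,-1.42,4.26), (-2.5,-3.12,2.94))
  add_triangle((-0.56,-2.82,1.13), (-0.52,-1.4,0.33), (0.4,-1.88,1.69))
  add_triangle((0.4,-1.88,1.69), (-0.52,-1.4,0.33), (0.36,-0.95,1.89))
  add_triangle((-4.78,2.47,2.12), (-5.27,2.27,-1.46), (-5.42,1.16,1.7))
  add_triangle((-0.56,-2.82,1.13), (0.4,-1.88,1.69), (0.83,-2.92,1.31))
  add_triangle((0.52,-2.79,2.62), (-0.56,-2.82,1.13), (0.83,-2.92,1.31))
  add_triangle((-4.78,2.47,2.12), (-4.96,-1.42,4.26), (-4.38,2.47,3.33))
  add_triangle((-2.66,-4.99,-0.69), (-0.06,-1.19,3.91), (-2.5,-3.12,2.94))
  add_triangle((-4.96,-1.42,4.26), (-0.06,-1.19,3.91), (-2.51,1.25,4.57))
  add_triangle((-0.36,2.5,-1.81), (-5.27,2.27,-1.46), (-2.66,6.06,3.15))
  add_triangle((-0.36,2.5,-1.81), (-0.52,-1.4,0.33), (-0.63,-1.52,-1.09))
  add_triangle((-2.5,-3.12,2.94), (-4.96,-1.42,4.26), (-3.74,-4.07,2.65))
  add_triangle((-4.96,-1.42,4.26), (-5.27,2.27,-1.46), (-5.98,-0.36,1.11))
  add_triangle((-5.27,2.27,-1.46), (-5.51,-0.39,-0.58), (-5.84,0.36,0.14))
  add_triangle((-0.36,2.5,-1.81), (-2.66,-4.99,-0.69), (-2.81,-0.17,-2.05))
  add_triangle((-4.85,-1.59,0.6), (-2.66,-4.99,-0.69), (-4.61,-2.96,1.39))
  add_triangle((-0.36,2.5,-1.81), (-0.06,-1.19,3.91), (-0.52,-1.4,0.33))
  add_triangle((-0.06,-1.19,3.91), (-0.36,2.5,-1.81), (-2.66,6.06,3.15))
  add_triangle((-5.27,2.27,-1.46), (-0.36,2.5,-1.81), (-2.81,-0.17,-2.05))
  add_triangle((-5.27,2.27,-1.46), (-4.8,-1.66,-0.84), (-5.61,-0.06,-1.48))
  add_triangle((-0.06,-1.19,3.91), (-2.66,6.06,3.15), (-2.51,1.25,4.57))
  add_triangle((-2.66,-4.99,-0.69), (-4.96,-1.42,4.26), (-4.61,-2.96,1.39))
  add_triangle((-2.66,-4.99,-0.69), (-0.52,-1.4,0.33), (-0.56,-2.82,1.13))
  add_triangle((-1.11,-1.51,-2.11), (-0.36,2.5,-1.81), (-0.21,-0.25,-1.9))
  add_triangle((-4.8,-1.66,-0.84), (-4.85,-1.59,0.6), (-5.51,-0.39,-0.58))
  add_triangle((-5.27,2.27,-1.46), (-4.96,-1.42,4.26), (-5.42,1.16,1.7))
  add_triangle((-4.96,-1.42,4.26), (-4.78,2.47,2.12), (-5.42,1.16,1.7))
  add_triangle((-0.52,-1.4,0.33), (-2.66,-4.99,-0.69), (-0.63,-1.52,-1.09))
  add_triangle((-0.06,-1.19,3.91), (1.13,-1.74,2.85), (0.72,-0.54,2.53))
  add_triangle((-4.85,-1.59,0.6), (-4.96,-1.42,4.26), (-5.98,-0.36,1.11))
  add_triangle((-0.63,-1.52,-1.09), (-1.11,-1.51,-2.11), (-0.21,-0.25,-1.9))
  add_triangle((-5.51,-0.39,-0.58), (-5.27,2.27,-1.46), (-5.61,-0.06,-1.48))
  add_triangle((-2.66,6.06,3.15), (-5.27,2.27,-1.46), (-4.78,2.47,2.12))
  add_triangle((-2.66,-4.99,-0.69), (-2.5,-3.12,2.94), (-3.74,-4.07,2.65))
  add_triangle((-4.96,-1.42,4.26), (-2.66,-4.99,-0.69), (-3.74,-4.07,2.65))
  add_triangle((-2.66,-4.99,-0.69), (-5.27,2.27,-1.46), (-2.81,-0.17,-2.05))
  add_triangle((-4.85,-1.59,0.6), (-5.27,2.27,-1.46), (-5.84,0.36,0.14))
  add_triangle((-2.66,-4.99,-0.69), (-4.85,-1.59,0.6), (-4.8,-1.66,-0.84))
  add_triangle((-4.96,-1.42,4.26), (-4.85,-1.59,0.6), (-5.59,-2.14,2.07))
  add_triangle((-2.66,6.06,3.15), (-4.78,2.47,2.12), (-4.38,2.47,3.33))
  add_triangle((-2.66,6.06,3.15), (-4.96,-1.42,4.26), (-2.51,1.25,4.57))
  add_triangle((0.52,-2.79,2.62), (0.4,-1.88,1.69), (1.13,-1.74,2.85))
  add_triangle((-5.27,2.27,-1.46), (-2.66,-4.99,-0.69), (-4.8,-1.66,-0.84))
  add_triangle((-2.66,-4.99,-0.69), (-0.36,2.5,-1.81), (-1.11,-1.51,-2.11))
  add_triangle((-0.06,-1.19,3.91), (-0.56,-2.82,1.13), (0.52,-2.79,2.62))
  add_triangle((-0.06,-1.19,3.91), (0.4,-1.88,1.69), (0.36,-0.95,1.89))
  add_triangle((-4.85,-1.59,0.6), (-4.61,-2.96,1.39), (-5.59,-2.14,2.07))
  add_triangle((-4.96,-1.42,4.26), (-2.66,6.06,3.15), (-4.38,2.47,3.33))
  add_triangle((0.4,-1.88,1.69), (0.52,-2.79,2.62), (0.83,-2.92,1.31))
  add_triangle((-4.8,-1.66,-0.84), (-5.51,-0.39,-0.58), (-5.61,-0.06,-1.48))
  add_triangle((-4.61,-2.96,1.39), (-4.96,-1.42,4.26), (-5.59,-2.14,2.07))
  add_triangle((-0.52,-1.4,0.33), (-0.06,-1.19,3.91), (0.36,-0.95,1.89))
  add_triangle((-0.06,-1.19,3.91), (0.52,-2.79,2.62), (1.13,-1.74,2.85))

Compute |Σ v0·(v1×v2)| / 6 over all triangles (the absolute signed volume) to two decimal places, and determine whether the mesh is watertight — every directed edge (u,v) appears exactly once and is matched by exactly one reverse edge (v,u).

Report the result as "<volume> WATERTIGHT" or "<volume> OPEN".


170.50 WATERTIGHT

Per-triangle v0·(v1×v2)/6:
  t1: +0.5082
  t2: -0.2429
  t3: -0.7392
  t4: +2.4703
  t5: -0.5115
  t6: +3.9285
  t7: +1.6528
  t8: +6.9002
  t9: -0.0226
  t10: -0.2196
  t11: +4.7094
  t12: -0.5698
  t13: +0.9247
  t14: +4.7417
  t15: +4.4462
  t16: +8.6198
  t17: +15.3877
  t18: -0.4168
  t19: +3.0831
  t20: +5.8858
  t21: +2.4748
  t22: +2.0226
  t23: +3.9218
  t24: -0.9825
  t25: +1.5437
  t26: +4.6924
  t27: -0.8225
  t28: +6.6650
  t29: +4.9482
  t30: -0.1247
  t31: +0.8227
  t32: +1.7297
  t33: +4.1882
  t34: +4.9263
  t35: +0.2441
  t36: +0.6074
  t37: +4.6557
  t38: +0.1834
  t39: +1.8787
  t40: +13.4632
  t41: +2.1673
  t42: +5.4101
  t43: +6.9094
  t44: -2.0008
  t45: +4.7015
  t46: +1.1357
  t47: +4.8544
  t48: +12.2059
  t49: +0.0563
  t50: +2.4860
  t51: +2.1295
  t52: +1.6086
  t53: +0.2422
  t54: +1.4105
  t55: +5.0994
  t56: +0.0230
  t57: +1.1820
  t58: +2.5569
  t59: -0.4552
  t60: +1.2056
Σ = +170.5022 → |volume| = 170.50

Directed edges: 180 total, each appears once with its reverse present → watertight.
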